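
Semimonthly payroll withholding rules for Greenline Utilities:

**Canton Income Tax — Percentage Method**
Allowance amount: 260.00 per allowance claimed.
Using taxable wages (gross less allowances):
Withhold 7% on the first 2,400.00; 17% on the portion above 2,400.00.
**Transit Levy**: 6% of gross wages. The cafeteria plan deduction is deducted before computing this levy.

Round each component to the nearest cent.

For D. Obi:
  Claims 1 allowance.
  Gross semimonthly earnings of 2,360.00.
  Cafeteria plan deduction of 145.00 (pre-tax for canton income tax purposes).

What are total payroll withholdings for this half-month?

269.75

Canton Income Tax: taxable = 2,360.00 − 145.00 − 1×260.00 = 1,955.00
  7% × 1,955.00 = 136.85
Transit Levy: 6% × 2,215.00 = 132.90
Total: 136.85 + 132.90 = 269.75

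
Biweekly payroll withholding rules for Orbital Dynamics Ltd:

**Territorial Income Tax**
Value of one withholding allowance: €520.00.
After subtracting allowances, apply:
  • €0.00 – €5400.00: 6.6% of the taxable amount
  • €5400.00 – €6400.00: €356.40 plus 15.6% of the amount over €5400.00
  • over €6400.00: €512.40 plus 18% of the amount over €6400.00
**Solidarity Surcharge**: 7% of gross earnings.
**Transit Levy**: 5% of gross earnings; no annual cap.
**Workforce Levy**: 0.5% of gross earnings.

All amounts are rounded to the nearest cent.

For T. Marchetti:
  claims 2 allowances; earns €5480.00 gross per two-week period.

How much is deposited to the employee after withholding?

Territorial Income Tax: taxable = €5480.00 − 2×€520.00 = €4440.00
  6.6% × €4440.00 = €293.04
Solidarity Surcharge: 7% × €5480.00 = €383.60
Transit Levy: 5% × €5480.00 = €274.00
Workforce Levy: 0.5% × €5480.00 = €27.40
Total withheld: €293.04 + €383.60 + €274.00 + €27.40 = €978.04
Net pay: €5480.00 − €978.04 = €4501.96

€4501.96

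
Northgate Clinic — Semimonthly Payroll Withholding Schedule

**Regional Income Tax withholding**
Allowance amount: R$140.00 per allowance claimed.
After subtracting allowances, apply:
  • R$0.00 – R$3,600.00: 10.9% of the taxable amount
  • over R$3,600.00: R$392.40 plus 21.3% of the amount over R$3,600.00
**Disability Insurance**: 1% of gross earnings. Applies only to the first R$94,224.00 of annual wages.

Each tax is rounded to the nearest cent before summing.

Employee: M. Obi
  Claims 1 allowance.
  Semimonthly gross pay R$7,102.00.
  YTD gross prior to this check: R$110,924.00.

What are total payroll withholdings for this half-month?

R$1,108.51

Regional Income Tax: taxable = R$7,102.00 − 1×R$140.00 = R$6,962.00
  R$392.40 + 21.3% × (R$6,962.00 − R$3,600.00) = R$392.40 + 21.3% × R$3,362.00 = R$1,108.51
Disability Insurance: YTD R$110,924.00 ≥ cap R$94,224.00 → R$0.00
Total: R$1,108.51 + R$0.00 = R$1,108.51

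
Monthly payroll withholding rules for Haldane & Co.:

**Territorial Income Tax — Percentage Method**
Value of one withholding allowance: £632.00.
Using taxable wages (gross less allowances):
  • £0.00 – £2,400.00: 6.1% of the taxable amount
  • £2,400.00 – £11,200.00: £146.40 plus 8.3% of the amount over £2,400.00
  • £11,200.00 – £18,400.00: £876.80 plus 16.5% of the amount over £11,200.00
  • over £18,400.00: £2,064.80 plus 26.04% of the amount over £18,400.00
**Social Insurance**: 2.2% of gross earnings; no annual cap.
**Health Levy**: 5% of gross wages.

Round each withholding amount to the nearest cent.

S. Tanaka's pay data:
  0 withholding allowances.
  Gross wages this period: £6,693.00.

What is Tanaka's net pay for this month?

£5,708.38

Territorial Income Tax: taxable = £6,693.00
  £146.40 + 8.3% × (£6,693.00 − £2,400.00) = £146.40 + 8.3% × £4,293.00 = £502.72
Social Insurance: 2.2% × £6,693.00 = £147.25
Health Levy: 5% × £6,693.00 = £334.65
Total withheld: £502.72 + £147.25 + £334.65 = £984.62
Net pay: £6,693.00 − £984.62 = £5,708.38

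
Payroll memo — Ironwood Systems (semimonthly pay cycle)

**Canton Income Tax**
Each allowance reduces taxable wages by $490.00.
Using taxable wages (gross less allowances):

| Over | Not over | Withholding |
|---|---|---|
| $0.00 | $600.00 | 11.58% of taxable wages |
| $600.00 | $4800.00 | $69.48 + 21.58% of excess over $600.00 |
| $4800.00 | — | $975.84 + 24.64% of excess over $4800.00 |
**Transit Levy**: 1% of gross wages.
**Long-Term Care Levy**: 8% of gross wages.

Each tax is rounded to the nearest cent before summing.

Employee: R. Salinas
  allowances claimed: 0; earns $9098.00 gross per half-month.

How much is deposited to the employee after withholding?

$6244.31

Canton Income Tax: taxable = $9098.00
  $975.84 + 24.64% × ($9098.00 − $4800.00) = $975.84 + 24.64% × $4298.00 = $2034.87
Transit Levy: 1% × $9098.00 = $90.98
Long-Term Care Levy: 8% × $9098.00 = $727.84
Total withheld: $2034.87 + $90.98 + $727.84 = $2853.69
Net pay: $9098.00 − $2853.69 = $6244.31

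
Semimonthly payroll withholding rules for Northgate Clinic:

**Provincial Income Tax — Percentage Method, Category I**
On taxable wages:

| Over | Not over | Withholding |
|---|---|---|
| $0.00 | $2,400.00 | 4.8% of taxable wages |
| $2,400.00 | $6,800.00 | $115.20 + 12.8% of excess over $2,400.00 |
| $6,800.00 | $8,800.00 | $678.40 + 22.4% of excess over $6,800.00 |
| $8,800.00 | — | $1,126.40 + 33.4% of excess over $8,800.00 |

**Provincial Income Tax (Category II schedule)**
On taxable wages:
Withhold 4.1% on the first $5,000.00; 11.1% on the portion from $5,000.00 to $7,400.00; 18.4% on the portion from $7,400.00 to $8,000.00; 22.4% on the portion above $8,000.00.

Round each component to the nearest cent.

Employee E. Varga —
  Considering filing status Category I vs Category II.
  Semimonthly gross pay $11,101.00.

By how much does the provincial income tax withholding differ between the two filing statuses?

Provincial Income Tax (Category I): taxable = $11,101.00
  $1,126.40 + 33.4% × ($11,101.00 − $8,800.00) = $1,126.40 + 33.4% × $2,301.00 = $1,894.93
Provincial Income Tax (Category II): taxable = $11,101.00
  $581.80 + 22.4% × ($11,101.00 − $8,000.00) = $581.80 + 22.4% × $3,101.00 = $1,276.42
Difference: |$1,894.93 − $1,276.42| = $618.51 (higher under Category I)

$618.51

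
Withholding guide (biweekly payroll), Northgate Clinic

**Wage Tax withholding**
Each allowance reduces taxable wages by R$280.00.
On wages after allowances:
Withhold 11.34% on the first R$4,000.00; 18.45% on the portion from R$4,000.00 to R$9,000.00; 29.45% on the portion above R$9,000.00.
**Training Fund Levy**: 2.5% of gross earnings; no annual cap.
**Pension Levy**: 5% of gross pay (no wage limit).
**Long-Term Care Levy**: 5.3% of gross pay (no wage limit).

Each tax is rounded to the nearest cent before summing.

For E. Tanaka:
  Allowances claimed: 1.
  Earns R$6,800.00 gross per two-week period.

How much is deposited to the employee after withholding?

Wage Tax: taxable = R$6,800.00 − 1×R$280.00 = R$6,520.00
  R$453.60 + 18.45% × (R$6,520.00 − R$4,000.00) = R$453.60 + 18.45% × R$2,520.00 = R$918.54
Training Fund Levy: 2.5% × R$6,800.00 = R$170.00
Pension Levy: 5% × R$6,800.00 = R$340.00
Long-Term Care Levy: 5.3% × R$6,800.00 = R$360.40
Total withheld: R$918.54 + R$170.00 + R$340.00 + R$360.40 = R$1,788.94
Net pay: R$6,800.00 − R$1,788.94 = R$5,011.06

R$5,011.06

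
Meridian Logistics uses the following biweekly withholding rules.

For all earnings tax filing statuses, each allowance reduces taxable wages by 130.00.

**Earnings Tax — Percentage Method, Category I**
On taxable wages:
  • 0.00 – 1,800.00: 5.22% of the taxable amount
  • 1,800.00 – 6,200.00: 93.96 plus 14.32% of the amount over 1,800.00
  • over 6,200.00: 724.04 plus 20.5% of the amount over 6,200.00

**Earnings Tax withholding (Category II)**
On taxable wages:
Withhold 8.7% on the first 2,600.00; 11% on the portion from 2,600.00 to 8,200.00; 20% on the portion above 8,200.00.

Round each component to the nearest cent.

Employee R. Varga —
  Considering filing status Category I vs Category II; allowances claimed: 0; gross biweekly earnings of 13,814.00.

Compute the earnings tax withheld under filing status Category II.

1,965.00

Earnings Tax (Category II): taxable = 13,814.00
  842.20 + 20% × (13,814.00 − 8,200.00) = 842.20 + 20% × 5,614.00 = 1,965.00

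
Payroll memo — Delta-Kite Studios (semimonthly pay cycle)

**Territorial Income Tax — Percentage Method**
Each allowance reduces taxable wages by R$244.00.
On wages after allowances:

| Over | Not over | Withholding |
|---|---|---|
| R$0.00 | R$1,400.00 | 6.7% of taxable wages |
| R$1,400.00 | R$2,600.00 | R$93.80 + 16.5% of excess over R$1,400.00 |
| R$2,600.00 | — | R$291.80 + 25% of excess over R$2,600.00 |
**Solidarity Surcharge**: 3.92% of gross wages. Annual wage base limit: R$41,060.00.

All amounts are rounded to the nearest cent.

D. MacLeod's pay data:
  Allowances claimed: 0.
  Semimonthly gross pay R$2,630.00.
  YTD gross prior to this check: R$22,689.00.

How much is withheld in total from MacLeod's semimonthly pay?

R$402.40

Territorial Income Tax: taxable = R$2,630.00
  R$291.80 + 25% × (R$2,630.00 − R$2,600.00) = R$291.80 + 25% × R$30.00 = R$299.30
Solidarity Surcharge: 3.92% × R$2,630.00 = R$103.10
Total: R$299.30 + R$103.10 = R$402.40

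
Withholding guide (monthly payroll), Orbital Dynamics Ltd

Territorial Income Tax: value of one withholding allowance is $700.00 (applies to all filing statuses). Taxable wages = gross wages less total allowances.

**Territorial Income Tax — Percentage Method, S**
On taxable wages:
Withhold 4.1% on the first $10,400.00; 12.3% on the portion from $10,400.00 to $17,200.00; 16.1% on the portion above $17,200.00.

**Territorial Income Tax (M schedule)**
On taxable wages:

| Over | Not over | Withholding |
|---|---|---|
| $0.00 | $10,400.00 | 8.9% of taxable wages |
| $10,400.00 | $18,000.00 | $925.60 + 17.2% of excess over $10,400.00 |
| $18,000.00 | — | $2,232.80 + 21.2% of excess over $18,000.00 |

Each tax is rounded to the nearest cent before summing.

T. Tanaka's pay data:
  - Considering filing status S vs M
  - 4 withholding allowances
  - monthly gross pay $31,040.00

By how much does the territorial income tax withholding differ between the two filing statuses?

Territorial Income Tax (S): taxable = $31,040.00 − 4×$700.00 = $28,240.00
  $1,262.80 + 16.1% × ($28,240.00 − $17,200.00) = $1,262.80 + 16.1% × $11,040.00 = $3,040.24
Territorial Income Tax (M): taxable = $31,040.00 − 4×$700.00 = $28,240.00
  $2,232.80 + 21.2% × ($28,240.00 − $18,000.00) = $2,232.80 + 21.2% × $10,240.00 = $4,403.68
Difference: |$3,040.24 − $4,403.68| = $1,363.44 (higher under M)

$1,363.44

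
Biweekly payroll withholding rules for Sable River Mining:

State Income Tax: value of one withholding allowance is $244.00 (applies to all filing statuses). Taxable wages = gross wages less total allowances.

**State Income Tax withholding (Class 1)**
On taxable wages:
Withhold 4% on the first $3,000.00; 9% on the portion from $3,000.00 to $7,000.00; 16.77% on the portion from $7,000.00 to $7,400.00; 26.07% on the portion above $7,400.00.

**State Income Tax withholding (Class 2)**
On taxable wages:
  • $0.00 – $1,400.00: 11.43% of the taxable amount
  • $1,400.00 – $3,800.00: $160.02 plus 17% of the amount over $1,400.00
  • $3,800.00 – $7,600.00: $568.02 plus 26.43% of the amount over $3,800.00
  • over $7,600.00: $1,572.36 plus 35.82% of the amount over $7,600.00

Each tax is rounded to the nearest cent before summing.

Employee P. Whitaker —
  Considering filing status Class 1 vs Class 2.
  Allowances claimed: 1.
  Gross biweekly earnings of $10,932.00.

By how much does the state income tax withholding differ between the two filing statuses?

$1,274.22

State Income Tax (Class 1): taxable = $10,932.00 − 1×$244.00 = $10,688.00
  $547.08 + 26.07% × ($10,688.00 − $7,400.00) = $547.08 + 26.07% × $3,288.00 = $1,404.26
State Income Tax (Class 2): taxable = $10,932.00 − 1×$244.00 = $10,688.00
  $1,572.36 + 35.82% × ($10,688.00 − $7,600.00) = $1,572.36 + 35.82% × $3,088.00 = $2,678.48
Difference: |$1,404.26 − $2,678.48| = $1,274.22 (higher under Class 2)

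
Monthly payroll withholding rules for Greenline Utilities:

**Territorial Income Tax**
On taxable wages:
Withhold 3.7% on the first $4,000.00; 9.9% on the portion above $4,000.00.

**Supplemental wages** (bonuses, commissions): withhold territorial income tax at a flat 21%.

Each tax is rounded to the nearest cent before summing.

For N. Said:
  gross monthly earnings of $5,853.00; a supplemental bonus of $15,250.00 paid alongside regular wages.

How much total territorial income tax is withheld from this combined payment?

$3,533.95

Territorial Income Tax: taxable = $5,853.00
  $148.00 + 9.9% × ($5,853.00 − $4,000.00) = $148.00 + 9.9% × $1,853.00 = $331.45
Supplemental (21% flat on bonus): 21% × $15,250.00 = $3,202.50
Total territorial income tax: $331.45 + $3,202.50 = $3,533.95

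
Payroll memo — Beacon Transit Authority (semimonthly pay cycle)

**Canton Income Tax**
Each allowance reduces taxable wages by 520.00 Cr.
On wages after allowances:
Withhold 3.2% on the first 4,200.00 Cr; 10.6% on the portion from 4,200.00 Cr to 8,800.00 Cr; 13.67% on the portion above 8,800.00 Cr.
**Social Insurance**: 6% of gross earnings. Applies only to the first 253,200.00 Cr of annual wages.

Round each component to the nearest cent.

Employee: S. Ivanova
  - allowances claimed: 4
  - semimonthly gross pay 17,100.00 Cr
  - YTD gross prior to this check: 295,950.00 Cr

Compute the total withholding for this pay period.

Canton Income Tax: taxable = 17,100.00 Cr − 4×520.00 Cr = 15,020.00 Cr
  622.00 Cr + 13.67% × (15,020.00 Cr − 8,800.00 Cr) = 622.00 Cr + 13.67% × 6,220.00 Cr = 1,472.27 Cr
Social Insurance: YTD 295,950.00 Cr ≥ cap 253,200.00 Cr → 0.00 Cr
Total: 1,472.27 Cr + 0.00 Cr = 1,472.27 Cr

1,472.27 Cr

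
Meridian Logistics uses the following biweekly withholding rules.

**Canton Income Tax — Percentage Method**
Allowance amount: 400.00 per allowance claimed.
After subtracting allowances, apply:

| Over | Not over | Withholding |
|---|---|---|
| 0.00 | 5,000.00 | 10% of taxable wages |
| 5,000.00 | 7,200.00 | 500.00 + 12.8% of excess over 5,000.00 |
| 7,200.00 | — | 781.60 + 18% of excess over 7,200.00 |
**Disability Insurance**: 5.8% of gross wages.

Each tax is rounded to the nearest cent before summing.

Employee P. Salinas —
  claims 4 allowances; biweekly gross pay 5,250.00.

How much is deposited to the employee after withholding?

4,580.50

Canton Income Tax: taxable = 5,250.00 − 4×400.00 = 3,650.00
  10% × 3,650.00 = 365.00
Disability Insurance: 5.8% × 5,250.00 = 304.50
Total withheld: 365.00 + 304.50 = 669.50
Net pay: 5,250.00 − 669.50 = 4,580.50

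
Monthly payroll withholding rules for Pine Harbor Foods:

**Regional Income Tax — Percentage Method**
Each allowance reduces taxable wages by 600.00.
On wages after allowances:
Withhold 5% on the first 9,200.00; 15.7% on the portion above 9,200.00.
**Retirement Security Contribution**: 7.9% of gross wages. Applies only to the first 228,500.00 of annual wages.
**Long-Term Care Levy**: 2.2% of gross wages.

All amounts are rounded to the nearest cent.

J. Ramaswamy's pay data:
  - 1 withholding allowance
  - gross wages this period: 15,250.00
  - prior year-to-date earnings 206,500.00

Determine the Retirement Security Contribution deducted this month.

1,204.75

Retirement Security Contribution: 7.9% × 15,250.00 = 1,204.75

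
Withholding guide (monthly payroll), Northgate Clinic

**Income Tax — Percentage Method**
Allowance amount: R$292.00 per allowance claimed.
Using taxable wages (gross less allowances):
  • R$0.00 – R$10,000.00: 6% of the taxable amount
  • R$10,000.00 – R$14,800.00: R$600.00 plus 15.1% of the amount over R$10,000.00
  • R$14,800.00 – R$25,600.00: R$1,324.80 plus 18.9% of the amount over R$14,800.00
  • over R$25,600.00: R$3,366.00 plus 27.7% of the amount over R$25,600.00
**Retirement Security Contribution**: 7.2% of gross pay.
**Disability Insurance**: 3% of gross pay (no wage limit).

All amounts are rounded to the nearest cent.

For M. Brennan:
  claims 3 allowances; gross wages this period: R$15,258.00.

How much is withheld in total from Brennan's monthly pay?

Income Tax: taxable = R$15,258.00 − 3×R$292.00 = R$14,382.00
  R$600.00 + 15.1% × (R$14,382.00 − R$10,000.00) = R$600.00 + 15.1% × R$4,382.00 = R$1,261.68
Retirement Security Contribution: 7.2% × R$15,258.00 = R$1,098.58
Disability Insurance: 3% × R$15,258.00 = R$457.74
Total: R$1,261.68 + R$1,098.58 + R$457.74 = R$2,818.00

R$2,818.00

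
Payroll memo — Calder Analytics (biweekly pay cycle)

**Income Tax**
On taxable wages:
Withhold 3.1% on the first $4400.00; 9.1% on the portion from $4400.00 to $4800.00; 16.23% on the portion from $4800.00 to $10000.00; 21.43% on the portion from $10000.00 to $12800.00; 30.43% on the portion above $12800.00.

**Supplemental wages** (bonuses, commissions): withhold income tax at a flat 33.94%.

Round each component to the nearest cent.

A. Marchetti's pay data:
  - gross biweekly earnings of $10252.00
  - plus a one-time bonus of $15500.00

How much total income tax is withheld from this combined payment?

Income Tax: taxable = $10252.00
  $1016.76 + 21.43% × ($10252.00 − $10000.00) = $1016.76 + 21.43% × $252.00 = $1070.76
Supplemental (33.94% flat on bonus): 33.94% × $15500.00 = $5260.70
Total income tax: $1070.76 + $5260.70 = $6331.46

$6331.46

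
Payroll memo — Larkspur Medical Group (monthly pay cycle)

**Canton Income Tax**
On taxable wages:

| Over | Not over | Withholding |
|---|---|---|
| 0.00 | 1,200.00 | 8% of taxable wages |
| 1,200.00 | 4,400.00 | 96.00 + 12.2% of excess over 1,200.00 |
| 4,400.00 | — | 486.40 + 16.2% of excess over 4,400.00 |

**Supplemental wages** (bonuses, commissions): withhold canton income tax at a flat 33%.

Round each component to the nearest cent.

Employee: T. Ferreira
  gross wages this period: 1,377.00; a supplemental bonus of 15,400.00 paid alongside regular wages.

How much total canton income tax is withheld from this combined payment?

5,199.59

Canton Income Tax: taxable = 1,377.00
  96.00 + 12.2% × (1,377.00 − 1,200.00) = 96.00 + 12.2% × 177.00 = 117.59
Supplemental (33% flat on bonus): 33% × 15,400.00 = 5,082.00
Total canton income tax: 117.59 + 5,082.00 = 5,199.59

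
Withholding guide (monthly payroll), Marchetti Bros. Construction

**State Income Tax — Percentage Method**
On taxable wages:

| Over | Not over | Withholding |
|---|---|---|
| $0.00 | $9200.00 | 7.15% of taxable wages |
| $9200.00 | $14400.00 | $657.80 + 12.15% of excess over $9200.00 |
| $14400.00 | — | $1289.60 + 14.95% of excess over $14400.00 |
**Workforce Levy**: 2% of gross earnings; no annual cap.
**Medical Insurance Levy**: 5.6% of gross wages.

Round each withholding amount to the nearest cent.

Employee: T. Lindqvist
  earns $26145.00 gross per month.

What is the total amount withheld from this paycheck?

$5032.50

State Income Tax: taxable = $26145.00
  $1289.60 + 14.95% × ($26145.00 − $14400.00) = $1289.60 + 14.95% × $11745.00 = $3045.48
Workforce Levy: 2% × $26145.00 = $522.90
Medical Insurance Levy: 5.6% × $26145.00 = $1464.12
Total: $3045.48 + $522.90 + $1464.12 = $5032.50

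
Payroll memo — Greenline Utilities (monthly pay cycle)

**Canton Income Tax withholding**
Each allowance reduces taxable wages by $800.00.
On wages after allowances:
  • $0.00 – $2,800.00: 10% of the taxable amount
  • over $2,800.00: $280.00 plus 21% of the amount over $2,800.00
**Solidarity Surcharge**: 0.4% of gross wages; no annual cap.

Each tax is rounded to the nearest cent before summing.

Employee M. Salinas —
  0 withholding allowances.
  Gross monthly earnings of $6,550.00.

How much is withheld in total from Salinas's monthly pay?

$1,093.70

Canton Income Tax: taxable = $6,550.00
  $280.00 + 21% × ($6,550.00 − $2,800.00) = $280.00 + 21% × $3,750.00 = $1,067.50
Solidarity Surcharge: 0.4% × $6,550.00 = $26.20
Total: $1,067.50 + $26.20 = $1,093.70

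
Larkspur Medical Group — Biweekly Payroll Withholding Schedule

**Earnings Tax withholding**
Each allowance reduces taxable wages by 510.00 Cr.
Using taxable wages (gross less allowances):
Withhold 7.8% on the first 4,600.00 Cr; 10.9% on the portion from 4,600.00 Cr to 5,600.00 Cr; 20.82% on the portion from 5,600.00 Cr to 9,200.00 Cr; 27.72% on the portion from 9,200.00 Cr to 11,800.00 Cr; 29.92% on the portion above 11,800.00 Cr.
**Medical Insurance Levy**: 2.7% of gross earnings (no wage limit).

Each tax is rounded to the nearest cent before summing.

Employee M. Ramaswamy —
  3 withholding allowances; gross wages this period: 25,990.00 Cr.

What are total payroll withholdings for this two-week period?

Earnings Tax: taxable = 25,990.00 Cr − 3×510.00 Cr = 24,460.00 Cr
  1,938.04 Cr + 29.92% × (24,460.00 Cr − 11,800.00 Cr) = 1,938.04 Cr + 29.92% × 12,660.00 Cr = 5,725.91 Cr
Medical Insurance Levy: 2.7% × 25,990.00 Cr = 701.73 Cr
Total: 5,725.91 Cr + 701.73 Cr = 6,427.64 Cr

6,427.64 Cr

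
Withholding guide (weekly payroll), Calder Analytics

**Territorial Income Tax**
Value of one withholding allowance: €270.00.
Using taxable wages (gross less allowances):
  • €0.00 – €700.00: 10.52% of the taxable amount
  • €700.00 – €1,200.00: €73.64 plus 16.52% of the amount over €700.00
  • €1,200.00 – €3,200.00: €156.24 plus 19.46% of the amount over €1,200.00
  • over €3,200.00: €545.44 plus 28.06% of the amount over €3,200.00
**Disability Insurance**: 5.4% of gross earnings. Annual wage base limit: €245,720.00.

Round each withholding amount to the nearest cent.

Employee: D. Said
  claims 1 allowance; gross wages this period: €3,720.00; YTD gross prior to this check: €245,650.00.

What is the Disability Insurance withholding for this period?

Disability Insurance: cap €245,720.00 − YTD €245,650.00 = €70.00 subject; 5.4% × €70.00 = €3.78

€3.78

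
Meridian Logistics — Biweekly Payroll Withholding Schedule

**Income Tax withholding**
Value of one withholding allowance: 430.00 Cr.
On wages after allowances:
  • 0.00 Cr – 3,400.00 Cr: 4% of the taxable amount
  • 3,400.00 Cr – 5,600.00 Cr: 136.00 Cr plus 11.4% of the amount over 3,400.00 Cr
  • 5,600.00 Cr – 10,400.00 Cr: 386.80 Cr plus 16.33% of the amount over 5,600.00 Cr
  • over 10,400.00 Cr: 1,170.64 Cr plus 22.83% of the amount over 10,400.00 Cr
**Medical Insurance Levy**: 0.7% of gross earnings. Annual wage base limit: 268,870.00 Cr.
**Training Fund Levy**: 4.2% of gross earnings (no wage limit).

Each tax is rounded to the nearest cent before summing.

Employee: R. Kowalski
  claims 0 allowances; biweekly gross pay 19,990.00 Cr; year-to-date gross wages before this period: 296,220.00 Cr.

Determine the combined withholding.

4,199.62 Cr

Income Tax: taxable = 19,990.00 Cr
  1,170.64 Cr + 22.83% × (19,990.00 Cr − 10,400.00 Cr) = 1,170.64 Cr + 22.83% × 9,590.00 Cr = 3,360.04 Cr
Medical Insurance Levy: YTD 296,220.00 Cr ≥ cap 268,870.00 Cr → 0.00 Cr
Training Fund Levy: 4.2% × 19,990.00 Cr = 839.58 Cr
Total: 3,360.04 Cr + 0.00 Cr + 839.58 Cr = 4,199.62 Cr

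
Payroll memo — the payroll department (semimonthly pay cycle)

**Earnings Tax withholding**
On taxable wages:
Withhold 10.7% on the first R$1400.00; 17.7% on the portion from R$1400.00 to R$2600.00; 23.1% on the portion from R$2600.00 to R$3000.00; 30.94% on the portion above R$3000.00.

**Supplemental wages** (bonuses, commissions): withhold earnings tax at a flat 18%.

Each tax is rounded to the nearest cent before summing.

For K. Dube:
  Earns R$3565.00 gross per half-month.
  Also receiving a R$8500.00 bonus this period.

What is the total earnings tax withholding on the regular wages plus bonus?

R$2159.41

Earnings Tax: taxable = R$3565.00
  R$454.60 + 30.94% × (R$3565.00 − R$3000.00) = R$454.60 + 30.94% × R$565.00 = R$629.41
Supplemental (18% flat on bonus): 18% × R$8500.00 = R$1530.00
Total earnings tax: R$629.41 + R$1530.00 = R$2159.41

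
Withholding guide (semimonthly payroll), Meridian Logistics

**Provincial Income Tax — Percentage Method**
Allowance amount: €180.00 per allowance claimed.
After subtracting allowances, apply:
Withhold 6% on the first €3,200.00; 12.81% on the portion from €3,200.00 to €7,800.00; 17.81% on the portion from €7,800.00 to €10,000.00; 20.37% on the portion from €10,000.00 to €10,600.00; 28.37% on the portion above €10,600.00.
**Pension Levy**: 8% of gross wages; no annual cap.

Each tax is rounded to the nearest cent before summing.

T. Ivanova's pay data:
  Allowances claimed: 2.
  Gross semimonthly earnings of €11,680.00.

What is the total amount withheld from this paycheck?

€2,433.96

Provincial Income Tax: taxable = €11,680.00 − 2×€180.00 = €11,320.00
  €1,295.30 + 28.37% × (€11,320.00 − €10,600.00) = €1,295.30 + 28.37% × €720.00 = €1,499.56
Pension Levy: 8% × €11,680.00 = €934.40
Total: €1,499.56 + €934.40 = €2,433.96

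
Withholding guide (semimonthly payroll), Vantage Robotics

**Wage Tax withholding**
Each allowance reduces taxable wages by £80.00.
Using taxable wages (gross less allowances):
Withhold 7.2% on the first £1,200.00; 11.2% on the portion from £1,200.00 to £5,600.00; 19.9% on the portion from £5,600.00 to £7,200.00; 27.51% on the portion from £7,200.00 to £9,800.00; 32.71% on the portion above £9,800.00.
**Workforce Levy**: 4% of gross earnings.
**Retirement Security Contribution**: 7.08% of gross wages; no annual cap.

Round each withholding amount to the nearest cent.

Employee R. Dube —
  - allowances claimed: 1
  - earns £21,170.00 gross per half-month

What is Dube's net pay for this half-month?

£13,518.54

Wage Tax: taxable = £21,170.00 − 1×£80.00 = £21,090.00
  £1,612.86 + 32.71% × (£21,090.00 − £9,800.00) = £1,612.86 + 32.71% × £11,290.00 = £5,305.82
Workforce Levy: 4% × £21,170.00 = £846.80
Retirement Security Contribution: 7.08% × £21,170.00 = £1,498.84
Total withheld: £5,305.82 + £846.80 + £1,498.84 = £7,651.46
Net pay: £21,170.00 − £7,651.46 = £13,518.54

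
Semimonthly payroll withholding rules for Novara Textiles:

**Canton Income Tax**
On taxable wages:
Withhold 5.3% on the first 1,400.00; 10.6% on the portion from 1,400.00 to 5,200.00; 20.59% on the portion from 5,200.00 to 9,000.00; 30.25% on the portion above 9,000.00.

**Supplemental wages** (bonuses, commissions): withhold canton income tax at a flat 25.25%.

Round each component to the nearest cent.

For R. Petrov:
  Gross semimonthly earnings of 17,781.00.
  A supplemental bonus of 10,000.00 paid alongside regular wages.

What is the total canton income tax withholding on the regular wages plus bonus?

Canton Income Tax: taxable = 17,781.00
  1,259.42 + 30.25% × (17,781.00 − 9,000.00) = 1,259.42 + 30.25% × 8,781.00 = 3,915.67
Supplemental (25.25% flat on bonus): 25.25% × 10,000.00 = 2,525.00
Total canton income tax: 3,915.67 + 2,525.00 = 6,440.67

6,440.67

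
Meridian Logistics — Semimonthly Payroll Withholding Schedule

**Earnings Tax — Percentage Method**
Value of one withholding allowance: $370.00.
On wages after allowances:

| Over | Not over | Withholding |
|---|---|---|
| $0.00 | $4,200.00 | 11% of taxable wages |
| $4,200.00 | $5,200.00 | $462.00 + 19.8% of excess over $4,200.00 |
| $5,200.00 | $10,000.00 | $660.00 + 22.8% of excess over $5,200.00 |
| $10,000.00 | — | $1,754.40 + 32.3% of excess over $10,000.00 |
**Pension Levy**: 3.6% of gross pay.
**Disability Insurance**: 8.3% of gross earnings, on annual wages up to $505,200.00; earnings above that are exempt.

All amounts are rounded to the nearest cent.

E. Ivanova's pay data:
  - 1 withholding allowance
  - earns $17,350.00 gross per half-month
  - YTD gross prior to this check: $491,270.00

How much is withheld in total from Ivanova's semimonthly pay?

Earnings Tax: taxable = $17,350.00 − 1×$370.00 = $16,980.00
  $1,754.40 + 32.3% × ($16,980.00 − $10,000.00) = $1,754.40 + 32.3% × $6,980.00 = $4,008.94
Pension Levy: 3.6% × $17,350.00 = $624.60
Disability Insurance: cap $505,200.00 − YTD $491,270.00 = $13,930.00 subject; 8.3% × $13,930.00 = $1,156.19
Total: $4,008.94 + $624.60 + $1,156.19 = $5,789.73

$5,789.73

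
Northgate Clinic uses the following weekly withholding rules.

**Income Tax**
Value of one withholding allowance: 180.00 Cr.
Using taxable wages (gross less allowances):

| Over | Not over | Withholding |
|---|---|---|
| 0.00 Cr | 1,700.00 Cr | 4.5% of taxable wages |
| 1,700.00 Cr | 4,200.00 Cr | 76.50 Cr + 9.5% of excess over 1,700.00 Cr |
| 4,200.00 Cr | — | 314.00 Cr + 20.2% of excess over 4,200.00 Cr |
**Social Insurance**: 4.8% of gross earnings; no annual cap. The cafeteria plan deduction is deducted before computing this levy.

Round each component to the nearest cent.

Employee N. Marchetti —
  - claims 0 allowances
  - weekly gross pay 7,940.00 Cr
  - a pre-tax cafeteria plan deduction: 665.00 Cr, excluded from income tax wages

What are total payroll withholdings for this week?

1,284.35 Cr

Income Tax: taxable = 7,940.00 Cr − 665.00 Cr = 7,275.00 Cr
  314.00 Cr + 20.2% × (7,275.00 Cr − 4,200.00 Cr) = 314.00 Cr + 20.2% × 3,075.00 Cr = 935.15 Cr
Social Insurance: 4.8% × 7,275.00 Cr = 349.20 Cr
Total: 935.15 Cr + 349.20 Cr = 1,284.35 Cr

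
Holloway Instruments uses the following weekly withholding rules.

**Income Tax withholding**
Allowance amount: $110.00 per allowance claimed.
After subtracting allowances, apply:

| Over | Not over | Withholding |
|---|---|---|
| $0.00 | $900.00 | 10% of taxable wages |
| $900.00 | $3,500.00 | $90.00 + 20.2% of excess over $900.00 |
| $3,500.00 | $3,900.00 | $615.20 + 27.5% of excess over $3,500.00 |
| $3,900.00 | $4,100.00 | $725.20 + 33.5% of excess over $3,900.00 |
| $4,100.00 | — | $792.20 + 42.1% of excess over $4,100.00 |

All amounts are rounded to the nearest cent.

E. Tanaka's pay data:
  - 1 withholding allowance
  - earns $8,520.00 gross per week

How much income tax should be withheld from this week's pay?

Income Tax: taxable = $8,520.00 − 1×$110.00 = $8,410.00
  $792.20 + 42.1% × ($8,410.00 − $4,100.00) = $792.20 + 42.1% × $4,310.00 = $2,606.71

$2,606.71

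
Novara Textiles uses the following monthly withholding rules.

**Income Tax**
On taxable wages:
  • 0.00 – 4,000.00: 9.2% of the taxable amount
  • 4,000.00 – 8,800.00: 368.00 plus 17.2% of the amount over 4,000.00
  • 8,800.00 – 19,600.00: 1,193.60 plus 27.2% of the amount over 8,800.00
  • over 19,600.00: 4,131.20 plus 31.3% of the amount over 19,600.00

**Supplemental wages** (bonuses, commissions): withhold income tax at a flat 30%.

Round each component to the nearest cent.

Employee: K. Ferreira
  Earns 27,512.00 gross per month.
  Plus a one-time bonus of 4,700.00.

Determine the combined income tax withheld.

8,017.66

Income Tax: taxable = 27,512.00
  4,131.20 + 31.3% × (27,512.00 − 19,600.00) = 4,131.20 + 31.3% × 7,912.00 = 6,607.66
Supplemental (30% flat on bonus): 30% × 4,700.00 = 1,410.00
Total income tax: 6,607.66 + 1,410.00 = 8,017.66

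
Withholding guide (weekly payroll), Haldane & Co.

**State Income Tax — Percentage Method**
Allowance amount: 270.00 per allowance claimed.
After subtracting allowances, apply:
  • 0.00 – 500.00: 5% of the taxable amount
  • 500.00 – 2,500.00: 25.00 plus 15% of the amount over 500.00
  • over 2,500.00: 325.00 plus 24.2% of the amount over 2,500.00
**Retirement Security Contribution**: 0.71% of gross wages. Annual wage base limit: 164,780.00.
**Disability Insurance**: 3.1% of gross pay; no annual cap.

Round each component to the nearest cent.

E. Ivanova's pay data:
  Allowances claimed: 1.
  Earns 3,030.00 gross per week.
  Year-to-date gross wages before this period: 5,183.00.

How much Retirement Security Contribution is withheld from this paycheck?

Retirement Security Contribution: 0.71% × 3,030.00 = 21.51

21.51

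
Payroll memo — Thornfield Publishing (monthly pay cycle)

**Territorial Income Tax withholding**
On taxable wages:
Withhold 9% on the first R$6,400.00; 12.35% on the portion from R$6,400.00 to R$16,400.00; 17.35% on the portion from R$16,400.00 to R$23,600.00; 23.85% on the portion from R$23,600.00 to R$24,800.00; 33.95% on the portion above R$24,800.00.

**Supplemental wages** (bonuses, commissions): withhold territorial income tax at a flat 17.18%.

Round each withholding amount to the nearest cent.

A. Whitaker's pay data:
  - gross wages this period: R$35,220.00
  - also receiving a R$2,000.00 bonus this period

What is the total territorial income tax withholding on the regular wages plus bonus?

R$7,227.59

Territorial Income Tax: taxable = R$35,220.00
  R$3,346.40 + 33.95% × (R$35,220.00 − R$24,800.00) = R$3,346.40 + 33.95% × R$10,420.00 = R$6,883.99
Supplemental (17.18% flat on bonus): 17.18% × R$2,000.00 = R$343.60
Total territorial income tax: R$6,883.99 + R$343.60 = R$7,227.59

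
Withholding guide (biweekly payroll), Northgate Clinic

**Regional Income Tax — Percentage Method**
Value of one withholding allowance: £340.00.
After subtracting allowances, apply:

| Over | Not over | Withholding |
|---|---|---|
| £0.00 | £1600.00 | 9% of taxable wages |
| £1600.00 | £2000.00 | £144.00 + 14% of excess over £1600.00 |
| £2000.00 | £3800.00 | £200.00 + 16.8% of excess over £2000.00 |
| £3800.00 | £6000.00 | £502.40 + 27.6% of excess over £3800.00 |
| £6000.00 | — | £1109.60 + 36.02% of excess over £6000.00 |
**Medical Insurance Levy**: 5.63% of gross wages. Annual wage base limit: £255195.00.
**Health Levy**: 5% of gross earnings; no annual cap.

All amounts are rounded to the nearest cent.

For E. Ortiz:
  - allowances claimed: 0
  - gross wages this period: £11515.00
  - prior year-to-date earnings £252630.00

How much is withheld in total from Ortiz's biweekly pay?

£3816.26

Regional Income Tax: taxable = £11515.00
  £1109.60 + 36.02% × (£11515.00 − £6000.00) = £1109.60 + 36.02% × £5515.00 = £3096.10
Medical Insurance Levy: cap £255195.00 − YTD £252630.00 = £2565.00 subject; 5.63% × £2565.00 = £144.41
Health Levy: 5% × £11515.00 = £575.75
Total: £3096.10 + £144.41 + £575.75 = £3816.26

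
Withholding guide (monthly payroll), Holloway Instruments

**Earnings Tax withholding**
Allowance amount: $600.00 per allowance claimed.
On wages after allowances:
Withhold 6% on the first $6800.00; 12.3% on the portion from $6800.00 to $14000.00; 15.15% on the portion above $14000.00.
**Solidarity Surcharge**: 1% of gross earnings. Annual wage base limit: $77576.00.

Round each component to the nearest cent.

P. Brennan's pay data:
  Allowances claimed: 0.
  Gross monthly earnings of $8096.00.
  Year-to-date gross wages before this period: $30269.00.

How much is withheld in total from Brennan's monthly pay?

$648.37

Earnings Tax: taxable = $8096.00
  $408.00 + 12.3% × ($8096.00 − $6800.00) = $408.00 + 12.3% × $1296.00 = $567.41
Solidarity Surcharge: 1% × $8096.00 = $80.96
Total: $567.41 + $80.96 = $648.37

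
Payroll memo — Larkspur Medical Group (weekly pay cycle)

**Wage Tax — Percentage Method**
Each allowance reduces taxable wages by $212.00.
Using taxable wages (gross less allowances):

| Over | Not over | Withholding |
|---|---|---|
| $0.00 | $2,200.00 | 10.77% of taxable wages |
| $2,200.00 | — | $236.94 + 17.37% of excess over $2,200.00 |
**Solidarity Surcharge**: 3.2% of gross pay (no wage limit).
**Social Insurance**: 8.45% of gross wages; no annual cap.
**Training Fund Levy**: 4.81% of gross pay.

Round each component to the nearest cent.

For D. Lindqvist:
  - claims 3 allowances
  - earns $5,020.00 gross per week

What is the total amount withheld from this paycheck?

$1,442.59

Wage Tax: taxable = $5,020.00 − 3×$212.00 = $4,384.00
  $236.94 + 17.37% × ($4,384.00 − $2,200.00) = $236.94 + 17.37% × $2,184.00 = $616.30
Solidarity Surcharge: 3.2% × $5,020.00 = $160.64
Social Insurance: 8.45% × $5,020.00 = $424.19
Training Fund Levy: 4.81% × $5,020.00 = $241.46
Total: $616.30 + $160.64 + $424.19 + $241.46 = $1,442.59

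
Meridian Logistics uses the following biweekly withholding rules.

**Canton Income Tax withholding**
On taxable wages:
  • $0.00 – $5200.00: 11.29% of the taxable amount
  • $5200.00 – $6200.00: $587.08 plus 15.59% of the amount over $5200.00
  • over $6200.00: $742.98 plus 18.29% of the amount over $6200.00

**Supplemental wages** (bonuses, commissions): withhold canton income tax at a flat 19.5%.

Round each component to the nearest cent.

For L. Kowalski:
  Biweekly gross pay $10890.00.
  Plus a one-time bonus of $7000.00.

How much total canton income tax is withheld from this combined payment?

Canton Income Tax: taxable = $10890.00
  $742.98 + 18.29% × ($10890.00 − $6200.00) = $742.98 + 18.29% × $4690.00 = $1600.78
Supplemental (19.5% flat on bonus): 19.5% × $7000.00 = $1365.00
Total canton income tax: $1600.78 + $1365.00 = $2965.78

$2965.78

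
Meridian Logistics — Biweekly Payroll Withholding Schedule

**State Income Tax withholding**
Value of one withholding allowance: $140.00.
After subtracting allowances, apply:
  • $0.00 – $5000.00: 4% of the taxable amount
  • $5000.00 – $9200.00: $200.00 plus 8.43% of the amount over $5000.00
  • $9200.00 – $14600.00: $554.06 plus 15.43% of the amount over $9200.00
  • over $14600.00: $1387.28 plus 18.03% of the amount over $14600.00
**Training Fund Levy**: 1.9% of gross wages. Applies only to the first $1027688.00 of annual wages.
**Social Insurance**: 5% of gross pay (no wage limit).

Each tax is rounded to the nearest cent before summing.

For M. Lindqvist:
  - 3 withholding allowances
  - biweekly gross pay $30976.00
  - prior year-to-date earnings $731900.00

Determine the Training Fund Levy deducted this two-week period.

$588.54

Training Fund Levy: 1.9% × $30976.00 = $588.54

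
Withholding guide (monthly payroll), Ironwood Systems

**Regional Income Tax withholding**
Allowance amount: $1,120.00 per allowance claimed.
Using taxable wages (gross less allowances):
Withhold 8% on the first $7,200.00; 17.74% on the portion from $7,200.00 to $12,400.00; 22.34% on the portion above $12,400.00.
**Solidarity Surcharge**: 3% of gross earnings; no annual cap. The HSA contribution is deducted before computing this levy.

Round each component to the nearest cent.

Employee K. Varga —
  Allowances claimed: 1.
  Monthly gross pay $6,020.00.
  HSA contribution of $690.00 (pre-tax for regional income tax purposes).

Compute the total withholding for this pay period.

$496.70

Regional Income Tax: taxable = $6,020.00 − $690.00 − 1×$1,120.00 = $4,210.00
  8% × $4,210.00 = $336.80
Solidarity Surcharge: 3% × $5,330.00 = $159.90
Total: $336.80 + $159.90 = $496.70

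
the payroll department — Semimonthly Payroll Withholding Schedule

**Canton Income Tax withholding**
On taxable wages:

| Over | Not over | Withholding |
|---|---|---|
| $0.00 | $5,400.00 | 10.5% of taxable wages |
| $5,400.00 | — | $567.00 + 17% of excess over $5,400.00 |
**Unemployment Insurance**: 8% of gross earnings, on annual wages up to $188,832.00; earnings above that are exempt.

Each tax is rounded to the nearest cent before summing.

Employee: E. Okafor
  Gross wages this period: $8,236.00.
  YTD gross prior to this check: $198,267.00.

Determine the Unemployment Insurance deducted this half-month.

$0.00

Unemployment Insurance: YTD $198,267.00 ≥ cap $188,832.00 → $0.00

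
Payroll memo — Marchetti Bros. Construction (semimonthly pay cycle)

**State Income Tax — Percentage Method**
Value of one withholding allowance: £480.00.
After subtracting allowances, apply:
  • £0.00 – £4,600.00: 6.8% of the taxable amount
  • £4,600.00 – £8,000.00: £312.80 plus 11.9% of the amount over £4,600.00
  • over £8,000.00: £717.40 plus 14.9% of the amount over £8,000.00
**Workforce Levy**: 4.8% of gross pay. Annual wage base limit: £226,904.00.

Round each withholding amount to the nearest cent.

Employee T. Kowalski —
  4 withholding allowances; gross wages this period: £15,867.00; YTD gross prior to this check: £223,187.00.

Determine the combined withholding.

£1,781.92

State Income Tax: taxable = £15,867.00 − 4×£480.00 = £13,947.00
  £717.40 + 14.9% × (£13,947.00 − £8,000.00) = £717.40 + 14.9% × £5,947.00 = £1,603.50
Workforce Levy: cap £226,904.00 − YTD £223,187.00 = £3,717.00 subject; 4.8% × £3,717.00 = £178.42
Total: £1,603.50 + £178.42 = £1,781.92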